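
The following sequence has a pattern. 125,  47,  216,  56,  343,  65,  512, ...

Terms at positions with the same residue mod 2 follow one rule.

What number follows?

Taking every 2nd term gives 2 separate tracks.
Stream A: 125, 216, 343, 512. The cubes 5³, 6³, 7³, ….
Stream B: 47, 56, 65. Adding 9 each time.
The 8th slot belongs to stream B; its 4th term is 74.

74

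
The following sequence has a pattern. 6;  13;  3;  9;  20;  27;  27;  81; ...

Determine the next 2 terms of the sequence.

Reading positions in blocks of 4 reveals the pattern AABB — 2 tracks woven together.
Stream A: 6, 13, 20, 27 (adding 7 each time).
Stream B: 3, 9, 27, 81 (successive powers of 3).
The 9th slot belongs to stream A; its 5th term is 34.
The 10th slot belongs to stream A; its 6th term is 41.

34, 41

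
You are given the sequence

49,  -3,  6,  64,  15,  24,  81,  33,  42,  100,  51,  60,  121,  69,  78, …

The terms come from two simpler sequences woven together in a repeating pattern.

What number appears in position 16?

The slot pattern repeats as ABB (period 3), so there are 2 interleaved tracks.
Track A: 49, 64, 81, 100, 121 (consecutive squares n² from n = 7).
Track B: -3, 6, 15, 24, 33, 42, 51, 60, 69, 78 (linear: a_n = -12 + 9·n).
Position 16 → track A, term 6 = 144.

144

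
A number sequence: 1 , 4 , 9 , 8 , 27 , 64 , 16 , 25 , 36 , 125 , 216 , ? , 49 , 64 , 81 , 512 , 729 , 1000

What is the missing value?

Positions follow the repeating pattern AAABBB; grouping by letter gives 2 tracks.
Subsequence A = 1, 4, 9, 16, 25, 36, 49, 64, 81: consecutive squares n² from n = 1.
Subsequence B = 8, 27, 64, 125, 216, ?, 512, 729, 1000: the cubes 2³, 3³, 4³, ….
Filling subsequence B at index 6 by its rule yields 343.

343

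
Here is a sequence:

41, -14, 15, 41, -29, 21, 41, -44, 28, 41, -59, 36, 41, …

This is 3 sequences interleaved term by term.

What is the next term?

-74

Split by position mod 3: positions 1, 4, 7, … form one track, and each other residue class forms its own.
Track A: 41, 41, 41, 41, 41 — constant 41.
Track B: -14, -29, -44, -59 — subtracting 15 each time.
Track C: 15, 21, 28, 36 — the triangular numbers T_5, T_6, ….
Term 14 comes from track B (its 5th entry): -74.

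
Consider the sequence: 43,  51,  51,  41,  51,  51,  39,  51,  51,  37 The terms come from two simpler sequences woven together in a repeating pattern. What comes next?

Positions follow the repeating pattern ABB; grouping by letter gives 2 tracks.
Stream A: 43, 41, 39, 37 — subtracting 2 each time.
Stream B: 51, 51, 51, 51, 51, 51 — the constant sequence 51.
Position 11 → stream B, term 7 = 51.

51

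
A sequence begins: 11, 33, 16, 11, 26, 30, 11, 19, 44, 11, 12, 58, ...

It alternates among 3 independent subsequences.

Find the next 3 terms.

Taking every 3rd term gives 3 separate tracks.
Subsequence A is 11, 11, 11, 11, which is constant 11.
Subsequence B is 33, 26, 19, 12, which is arithmetic with common difference −7.
Subsequence C is 16, 30, 44, 58, which is arithmetic with common difference +14.
Position 13 falls in subsequence A as its term 5, giving 11.
Term 14 comes from subsequence B (its 5th entry): 5.
The 15th slot belongs to subsequence C; its 5th term is 72.

11, 5, 72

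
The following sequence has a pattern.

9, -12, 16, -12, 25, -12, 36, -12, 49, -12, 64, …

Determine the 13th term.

81

The terms cycle through 2 interleaved subsequences.
Stream A is 9, 16, 25, 36, 49, 64, which is perfect squares starting at 3².
Stream B is -12, -12, -12, -12, -12, which is always -12.
Term 13 comes from stream A (its 7th entry): 81.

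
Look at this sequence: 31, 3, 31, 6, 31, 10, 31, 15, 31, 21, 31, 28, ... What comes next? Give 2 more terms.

Odd-indexed and even-indexed terms follow separate rules.
Track A: 31, 31, 31, 31, 31, 31. Always 31.
Track B: 3, 6, 10, 15, 21, 28. Triangular numbers n(n+1)/2 for n = 2, 3, ….
Term 13 comes from track A (its 7th entry): 31.
The 14th slot belongs to track B; its 7th term is 36.

31, 36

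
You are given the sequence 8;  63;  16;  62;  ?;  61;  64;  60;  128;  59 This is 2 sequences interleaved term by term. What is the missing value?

32

Split by position mod 2 into 2 tracks.
Stream A is 8, 16, ?, 64, 128, which is successive powers of 2.
Stream B is 63, 62, 61, 60, 59, which is arithmetic with common difference −1.
Stream A's pattern makes the blank 32.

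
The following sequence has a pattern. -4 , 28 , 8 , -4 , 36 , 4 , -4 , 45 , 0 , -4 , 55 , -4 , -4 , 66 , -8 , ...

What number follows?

-4

Split by position mod 3 into 3 tracks.
Subsequence A = -4, -4, -4, -4, -4: the constant sequence -4.
Subsequence B = 28, 36, 45, 55, 66: triangular numbers n(n+1)/2 for n = 7, 8, ….
Subsequence C = 8, 4, 0, -4, -8: arithmetic, step −4.
The 16th slot belongs to subsequence A; its 6th term is -4.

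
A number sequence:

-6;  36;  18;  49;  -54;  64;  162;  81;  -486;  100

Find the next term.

1458

Positions 1, 3, 5, … form one subsequence and positions 2, 4, 6, … form another.
Track A = -6, 18, -54, 162, -486: multiplying by -3 each time.
Track B = 36, 49, 64, 81, 100: perfect squares starting at 6².
Term 11 comes from track A (its 6th entry): 1458.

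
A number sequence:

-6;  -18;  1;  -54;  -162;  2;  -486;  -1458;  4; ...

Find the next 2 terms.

The slot pattern repeats as AAB (period 3), so there are 2 interleaved tracks.
Subsequence A is -6, -18, -54, -162, -486, -1458, which is geometric, ×3 each step.
Subsequence B is 1, 2, 4, which is powers 2^0, 2^1, 2^2, ….
Position 10 falls in subsequence A as its term 7, giving -4374.
The 11th slot belongs to subsequence A; its 8th term is -13122.

-4374, -13122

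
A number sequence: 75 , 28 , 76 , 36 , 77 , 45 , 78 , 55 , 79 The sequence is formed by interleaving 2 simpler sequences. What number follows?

66

Odd-indexed and even-indexed terms follow separate rules.
Stream A is 75, 76, 77, 78, 79, which is adding 1 each time.
Stream B is 28, 36, 45, 55, which is triangular numbers starting at T_7.
The 10th slot belongs to stream B; its 5th term is 66.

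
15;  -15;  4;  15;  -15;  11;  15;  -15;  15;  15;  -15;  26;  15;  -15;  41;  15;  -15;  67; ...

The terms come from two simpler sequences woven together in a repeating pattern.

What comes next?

The slot pattern repeats as AAB (period 3), so there are 2 interleaved tracks.
Track A: 15, -15, 15, -15, 15, -15, 15, -15, 15, -15, 15, -15 (oscillating between 15 and -15).
Track B: 4, 11, 15, 26, 41, 67 (each term equals the sum of the previous two).
The 19th slot belongs to track A; its 13th term is 15.

15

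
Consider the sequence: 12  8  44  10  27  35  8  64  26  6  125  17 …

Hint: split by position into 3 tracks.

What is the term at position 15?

Split by position mod 3: positions 1, 4, 7, … form one track, and each other residue class forms its own.
Track A: 12, 10, 8, 6 — linear: a_n = 14 − 2·n.
Track B: 8, 27, 64, 125 — perfect cubes starting at 2³.
Track C: 44, 35, 26, 17 — arithmetic with common difference −9.
Position 15 → track C, term 5 = 8.

8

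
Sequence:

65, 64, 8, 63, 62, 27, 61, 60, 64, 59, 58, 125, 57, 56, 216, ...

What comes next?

55

Positions follow the repeating pattern AAB; grouping by letter gives 2 tracks.
Stream A: 65, 64, 63, 62, 61, 60, 59, 58, 57, 56 (subtracting 1 each time).
Stream B: 8, 27, 64, 125, 216 (the cubes 2³, 3³, 4³, …).
Term 16 comes from stream A (its 11th entry): 55.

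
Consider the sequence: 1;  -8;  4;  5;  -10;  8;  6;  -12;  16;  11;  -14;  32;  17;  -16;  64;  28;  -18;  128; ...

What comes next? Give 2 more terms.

45, -20

Split by position mod 3: positions 1, 4, 7, … form one track, and each other residue class forms its own.
Track A: 1, 5, 6, 11, 17, 28 — each term equals the sum of the previous two.
Track B: -8, -10, -12, -14, -16, -18 — subtracting 2 each time.
Track C: 4, 8, 16, 32, 64, 128 — geometric with ratio 2.
The 19th slot belongs to track A; its 7th term is 45.
The 20th slot belongs to track B; its 7th term is -20.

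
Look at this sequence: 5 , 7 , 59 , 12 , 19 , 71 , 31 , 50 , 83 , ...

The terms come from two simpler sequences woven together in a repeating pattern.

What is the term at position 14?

343

The slot pattern repeats as AAB (period 3), so there are 2 interleaved tracks.
Track A is 5, 7, 12, 19, 31, 50, which is each term equals the sum of the previous two.
Track B is 59, 71, 83, which is adding 12 each time.
Position 14 falls in track A as its term 10, giving 343.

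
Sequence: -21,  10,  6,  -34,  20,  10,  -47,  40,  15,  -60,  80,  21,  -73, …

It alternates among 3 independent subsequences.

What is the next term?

The terms cycle through 3 interleaved subsequences.
Subsequence A: -21, -34, -47, -60, -73 — arithmetic with common difference −13.
Subsequence B: 10, 20, 40, 80 — geometric with ratio 2.
Subsequence C: 6, 10, 15, 21 — the triangular numbers T_3, T_4, ….
Term 14 comes from subsequence B (its 5th entry): 160.

160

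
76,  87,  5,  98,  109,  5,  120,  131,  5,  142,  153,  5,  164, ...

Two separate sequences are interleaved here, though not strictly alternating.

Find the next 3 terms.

175, 5, 186

The slot pattern repeats as AAB (period 3), so there are 2 interleaved tracks.
Track A: 76, 87, 98, 109, 120, 131, 142, 153, 164. Arithmetic with common difference +11.
Track B: 5, 5, 5, 5. The constant sequence 5.
Position 14 falls in track A as its term 10, giving 175.
Position 15 → track B, term 5 = 5.
Position 16 falls in track A as its term 11, giving 186.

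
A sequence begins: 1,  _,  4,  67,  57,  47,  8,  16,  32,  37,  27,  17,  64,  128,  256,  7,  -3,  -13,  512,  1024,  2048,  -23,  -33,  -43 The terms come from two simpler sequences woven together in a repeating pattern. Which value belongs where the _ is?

Reading positions in blocks of 6 reveals the pattern AAABBB — 2 tracks woven together.
Track A = 1, ?, 4, 8, 16, 32, 64, 128, 256, 512, 1024, 2048: powers of 2.
Track B = 67, 57, 47, 37, 27, 17, 7, -3, -13, -23, -33, -43: linear: a_n = 77 − 10·n.
The gap is track A's term 2; the rule gives 2.

2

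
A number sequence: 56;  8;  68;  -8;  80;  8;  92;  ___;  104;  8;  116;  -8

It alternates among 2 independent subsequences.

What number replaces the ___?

Odd-indexed and even-indexed terms follow separate rules.
Subsequence A = 56, 68, 80, 92, 104, 116: adding 12 each time.
Subsequence B = 8, -8, 8, ?, 8, -8: the oscillation 8·(−1)^(n+1).
Filling subsequence B at index 4 by its rule yields -8.

-8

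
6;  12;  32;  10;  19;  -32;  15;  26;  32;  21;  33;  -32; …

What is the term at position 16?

Split by position mod 3: positions 1, 4, 7, … form one track, and each other residue class forms its own.
Subsequence A: 6, 10, 15, 21. The triangular numbers T_3, T_4, ….
Subsequence B: 12, 19, 26, 33. Arithmetic, step +7.
Subsequence C: 32, -32, 32, -32. Alternating ±32.
Position 16 → subsequence A, term 6 = 36.

36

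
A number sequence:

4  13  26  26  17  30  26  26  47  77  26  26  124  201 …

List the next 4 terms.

26, 26, 325, 526

Positions follow the repeating pattern AABB; grouping by letter gives 2 tracks.
Stream A: 4, 13, 17, 30, 47, 77, 124, 201 (each term equals the sum of the previous two).
Stream B: 26, 26, 26, 26, 26, 26 (the constant sequence 26).
The 15th slot belongs to stream B; its 7th term is 26.
Position 16 → stream B, term 8 = 26.
The 17th slot belongs to stream A; its 9th term is 325.
Position 18 falls in stream A as its term 10, giving 526.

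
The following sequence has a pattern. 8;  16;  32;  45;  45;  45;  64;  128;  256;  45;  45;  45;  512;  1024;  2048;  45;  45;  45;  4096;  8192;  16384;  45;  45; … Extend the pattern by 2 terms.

45, 32768

Positions follow the repeating pattern AAABBB; grouping by letter gives 2 tracks.
Track A is 8, 16, 32, 64, 128, 256, 512, 1024, 2048, 4096, 8192, 16384, which is powers of 2.
Track B is 45, 45, 45, 45, 45, 45, 45, 45, 45, 45, 45, which is constant 45.
The 24th slot belongs to track B; its 12th term is 45.
Term 25 comes from track A (its 13th entry): 32768.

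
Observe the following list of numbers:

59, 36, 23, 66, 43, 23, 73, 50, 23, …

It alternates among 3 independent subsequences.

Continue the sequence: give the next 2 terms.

80, 57

Split by position mod 3 into 3 tracks.
Track A: 59, 66, 73 — arithmetic with common difference +7.
Track B: 36, 43, 50 — adding 7 each time.
Track C: 23, 23, 23 — constant 23.
The 10th slot belongs to track A; its 4th term is 80.
Position 11 falls in track B as its term 4, giving 57.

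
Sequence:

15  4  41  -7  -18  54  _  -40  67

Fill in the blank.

Reading positions in blocks of 3 reveals the pattern AAB — 2 tracks woven together.
Stream A: 15, 4, -7, -18, ?, -40 (arithmetic with common difference −11).
Stream B: 41, 54, 67 (arithmetic with common difference +13).
So the missing entry in stream A is -29.

-29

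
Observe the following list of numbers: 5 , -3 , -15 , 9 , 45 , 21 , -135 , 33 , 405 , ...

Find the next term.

The terms cycle through 2 interleaved subsequences.
Stream A: 5, -15, 45, -135, 405. Multiplying by -3 each time.
Stream B: -3, 9, 21, 33. Arithmetic, step +12.
Position 10 → stream B, term 5 = 45.

45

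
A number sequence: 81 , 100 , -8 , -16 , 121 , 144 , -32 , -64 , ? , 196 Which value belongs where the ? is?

Reading positions in blocks of 4 reveals the pattern AABB — 2 tracks woven together.
Stream A: 81, 100, 121, 144, ?, 196. Perfect squares starting at 9².
Stream B: -8, -16, -32, -64. Geometric, ×2 each step.
The gap is stream A's term 5; the rule gives 169.

169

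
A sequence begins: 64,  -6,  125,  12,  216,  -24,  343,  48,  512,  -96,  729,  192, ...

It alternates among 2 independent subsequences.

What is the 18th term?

Split by position mod 2 into 2 tracks.
Track A = 64, 125, 216, 343, 512, 729: perfect cubes starting at 4³.
Track B = -6, 12, -24, 48, -96, 192: geometric, ×-2 each step.
Position 18 → track B, term 9 = -1536.

-1536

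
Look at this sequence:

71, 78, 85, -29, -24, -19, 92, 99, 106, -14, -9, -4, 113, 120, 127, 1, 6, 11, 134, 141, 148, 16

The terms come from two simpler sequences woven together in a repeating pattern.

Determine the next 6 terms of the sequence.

Reading positions in blocks of 6 reveals the pattern AAABBB — 2 tracks woven together.
Subsequence A is 71, 78, 85, 92, 99, 106, 113, 120, 127, 134, 141, 148, which is linear: a_n = 64 + 7·n.
Subsequence B is -29, -24, -19, -14, -9, -4, 1, 6, 11, 16, which is linear: a_n = -34 + 5·n.
Term 23 comes from subsequence B (its 11th entry): 21.
The 24th slot belongs to subsequence B; its 12th term is 26.
Position 25 falls in subsequence A as its term 13, giving 155.
Term 26 comes from subsequence A (its 14th entry): 162.
The 27th slot belongs to subsequence A; its 15th term is 169.
Position 28 → subsequence B, term 13 = 31.

21, 26, 155, 162, 169, 31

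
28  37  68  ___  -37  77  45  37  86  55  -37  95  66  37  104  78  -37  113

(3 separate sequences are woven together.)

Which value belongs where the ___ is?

Read the sequence 3 terms at a time; column i is its own pattern.
Track A: 28, ?, 45, 55, 66, 78 (triangular numbers starting at T_7).
Track B: 37, -37, 37, -37, 37, -37 (alternating ±37).
Track C: 68, 77, 86, 95, 104, 113 (adding 9 each time).
Track A's pattern makes the blank 36.

36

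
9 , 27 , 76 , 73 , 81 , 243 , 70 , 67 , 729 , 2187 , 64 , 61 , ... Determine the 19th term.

52

The slot pattern repeats as AABB (period 4), so there are 2 interleaved tracks.
Stream A: 9, 27, 81, 243, 729, 2187. Powers 3^2, 3^3, 3^4, ….
Stream B: 76, 73, 70, 67, 64, 61. Arithmetic, step −3.
Position 19 → stream B, term 9 = 52.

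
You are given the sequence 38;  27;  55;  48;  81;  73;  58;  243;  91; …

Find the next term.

The terms cycle through 3 interleaved subsequences.
Subsequence A: 38, 48, 58. Linear: a_n = 28 + 10·n.
Subsequence B: 27, 81, 243. Successive powers of 3.
Subsequence C: 55, 73, 91. Arithmetic, step +18.
Position 10 → subsequence A, term 4 = 68.

68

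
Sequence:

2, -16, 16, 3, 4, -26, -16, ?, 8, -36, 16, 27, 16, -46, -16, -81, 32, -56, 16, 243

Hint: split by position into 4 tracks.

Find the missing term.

Split by position mod 4 into 4 tracks.
Subsequence A = 2, 4, 8, 16, 32: powers of 2.
Subsequence B = -16, -26, -36, -46, -56: arithmetic, step −10.
Subsequence C = 16, -16, 16, -16, 16: alternating ±16.
Subsequence D = 3, ?, 27, -81, 243: geometric with ratio -3.
So the missing entry in subsequence D is -9.

-9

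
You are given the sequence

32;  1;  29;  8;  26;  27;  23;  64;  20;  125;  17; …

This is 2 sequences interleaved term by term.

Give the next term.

216

The terms cycle through 2 interleaved subsequences.
Subsequence A: 32, 29, 26, 23, 20, 17 — arithmetic with common difference −3.
Subsequence B: 1, 8, 27, 64, 125 — consecutive cubes n³ from n = 1.
Term 12 comes from subsequence B (its 6th entry): 216.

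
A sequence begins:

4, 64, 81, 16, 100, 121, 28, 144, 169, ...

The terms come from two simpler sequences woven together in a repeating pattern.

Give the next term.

Positions follow the repeating pattern ABB; grouping by letter gives 2 tracks.
Stream A is 4, 16, 28, which is adding 12 each time.
Stream B is 64, 81, 100, 121, 144, 169, which is consecutive squares n² from n = 8.
Position 10 → stream A, term 4 = 40.

40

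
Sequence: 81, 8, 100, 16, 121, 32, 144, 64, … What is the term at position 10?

Taking every 2nd term gives 2 separate tracks.
Track A = 81, 100, 121, 144: perfect squares starting at 9².
Track B = 8, 16, 32, 64: successive powers of 2.
Position 10 falls in track B as its term 5, giving 128.

128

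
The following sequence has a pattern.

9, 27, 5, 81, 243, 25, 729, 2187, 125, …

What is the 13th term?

Positions follow the repeating pattern AAB; grouping by letter gives 2 tracks.
Track A: 9, 27, 81, 243, 729, 2187 — powers 3^2, 3^3, 3^4, ….
Track B: 5, 25, 125 — geometric, ×5 each step.
The 13th slot belongs to track A; its 9th term is 59049.

59049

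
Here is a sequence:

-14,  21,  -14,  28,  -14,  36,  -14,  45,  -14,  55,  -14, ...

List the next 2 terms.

66, -14

The terms cycle through 2 interleaved subsequences.
Track A is -14, -14, -14, -14, -14, -14, which is always -14.
Track B is 21, 28, 36, 45, 55, which is the triangular numbers T_6, T_7, ….
Position 12 → track B, term 6 = 66.
Position 13 falls in track A as its term 7, giving -14.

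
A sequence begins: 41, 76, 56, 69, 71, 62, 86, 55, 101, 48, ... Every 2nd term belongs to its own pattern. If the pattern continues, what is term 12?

Taking every 2nd term gives 2 separate tracks.
Stream A: 41, 56, 71, 86, 101 (adding 15 each time).
Stream B: 76, 69, 62, 55, 48 (arithmetic, step −7).
Term 12 comes from stream B (its 6th entry): 41.

41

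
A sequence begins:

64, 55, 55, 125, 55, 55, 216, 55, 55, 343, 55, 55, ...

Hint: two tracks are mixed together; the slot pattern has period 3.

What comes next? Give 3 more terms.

512, 55, 55

The slot pattern repeats as ABB (period 3), so there are 2 interleaved tracks.
Stream A: 64, 125, 216, 343. The cubes 4³, 5³, 6³, ….
Stream B: 55, 55, 55, 55, 55, 55, 55, 55. The constant sequence 55.
Term 13 comes from stream A (its 5th entry): 512.
The 14th slot belongs to stream B; its 9th term is 55.
Position 15 falls in stream B as its term 10, giving 55.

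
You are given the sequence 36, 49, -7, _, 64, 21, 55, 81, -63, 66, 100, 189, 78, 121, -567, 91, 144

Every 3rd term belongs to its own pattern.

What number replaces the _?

45

Split by position mod 3: positions 1, 4, 7, … form one track, and each other residue class forms its own.
Track A: 36, ?, 55, 66, 78, 91 (triangular numbers n(n+1)/2 for n = 8, 9, …).
Track B: 49, 64, 81, 100, 121, 144 (perfect squares starting at 7²).
Track C: -7, 21, -63, 189, -567 (multiplying by -3 each time).
The gap is track A's term 2; the rule gives 45.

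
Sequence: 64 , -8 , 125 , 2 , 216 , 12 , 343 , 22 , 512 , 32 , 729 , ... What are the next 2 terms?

42, 1000

Odd-indexed and even-indexed terms follow separate rules.
Subsequence A = 64, 125, 216, 343, 512, 729: the cubes 4³, 5³, 6³, ….
Subsequence B = -8, 2, 12, 22, 32: linear: a_n = -18 + 10·n.
Position 12 falls in subsequence B as its term 6, giving 42.
The 13th slot belongs to subsequence A; its 7th term is 1000.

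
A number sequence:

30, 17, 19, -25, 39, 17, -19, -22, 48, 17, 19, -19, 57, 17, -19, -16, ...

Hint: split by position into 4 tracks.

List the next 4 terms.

Split by position mod 4 into 4 tracks.
Stream A = 30, 39, 48, 57: adding 9 each time.
Stream B = 17, 17, 17, 17: always 17.
Stream C = 19, -19, 19, -19: oscillating between 19 and -19.
Stream D = -25, -22, -19, -16: adding 3 each time.
Term 17 comes from stream A (its 5th entry): 66.
Position 18 → stream B, term 5 = 17.
The 19th slot belongs to stream C; its 5th term is 19.
Term 20 comes from stream D (its 5th entry): -13.

66, 17, 19, -13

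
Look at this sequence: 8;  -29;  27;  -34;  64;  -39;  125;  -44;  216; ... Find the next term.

-49

Split by position mod 2 into 2 tracks.
Track A is 8, 27, 64, 125, 216, which is consecutive cubes n³ from n = 2.
Track B is -29, -34, -39, -44, which is arithmetic, step −5.
Position 10 → track B, term 5 = -49.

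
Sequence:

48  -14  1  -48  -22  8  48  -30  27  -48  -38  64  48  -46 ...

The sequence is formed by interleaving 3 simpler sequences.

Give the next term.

125

Split by position mod 3: positions 1, 4, 7, … form one track, and each other residue class forms its own.
Track A = 48, -48, 48, -48, 48: the oscillation 48·(−1)^(n+1).
Track B = -14, -22, -30, -38, -46: subtracting 8 each time.
Track C = 1, 8, 27, 64: perfect cubes starting at 1³.
Term 15 comes from track C (its 5th entry): 125.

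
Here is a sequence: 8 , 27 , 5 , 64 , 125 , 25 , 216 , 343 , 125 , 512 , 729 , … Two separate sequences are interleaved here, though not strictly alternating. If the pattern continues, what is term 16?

The slot pattern repeats as AAB (period 3), so there are 2 interleaved tracks.
Stream A: 8, 27, 64, 125, 216, 343, 512, 729. Perfect cubes starting at 2³.
Stream B: 5, 25, 125. Successive powers of 5.
Term 16 comes from stream A (its 11th entry): 1728.

1728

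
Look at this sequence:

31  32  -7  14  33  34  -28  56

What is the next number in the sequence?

The slot pattern repeats as AABB (period 4), so there are 2 interleaved tracks.
Subsequence A is 31, 32, 33, 34, which is linear: a_n = 30 + n.
Subsequence B is -7, 14, -28, 56, which is geometric with ratio -2.
Position 9 falls in subsequence A as its term 5, giving 35.

35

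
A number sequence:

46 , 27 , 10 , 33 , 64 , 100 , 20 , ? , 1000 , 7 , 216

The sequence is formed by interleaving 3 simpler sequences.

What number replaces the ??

125

Read the sequence 3 terms at a time; column i is its own pattern.
Track A is 46, 33, 20, 7, which is arithmetic, step −13.
Track B is 27, 64, ?, 216, which is consecutive cubes n³ from n = 3.
Track C is 10, 100, 1000, which is multiplying by 10 each time.
So the missing entry in track B is 125.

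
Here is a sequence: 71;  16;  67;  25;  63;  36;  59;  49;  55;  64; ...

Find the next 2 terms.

Positions 1, 3, 5, … form one subsequence and positions 2, 4, 6, … form another.
Track A: 71, 67, 63, 59, 55. Arithmetic with common difference −4.
Track B: 16, 25, 36, 49, 64. Perfect squares starting at 4².
Position 11 falls in track A as its term 6, giving 51.
Position 12 → track B, term 6 = 81.

51, 81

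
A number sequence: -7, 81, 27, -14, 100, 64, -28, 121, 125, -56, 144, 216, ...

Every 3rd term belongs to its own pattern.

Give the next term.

-112

Split by position mod 3 into 3 tracks.
Track A is -7, -14, -28, -56, which is a geometric progression (common ratio 2).
Track B is 81, 100, 121, 144, which is consecutive squares n² from n = 9.
Track C is 27, 64, 125, 216, which is the cubes 3³, 4³, 5³, ….
The 13th slot belongs to track A; its 5th term is -112.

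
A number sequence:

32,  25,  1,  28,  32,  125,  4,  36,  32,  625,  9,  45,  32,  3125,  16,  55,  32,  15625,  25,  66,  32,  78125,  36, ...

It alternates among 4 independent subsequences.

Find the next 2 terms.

Read the sequence 4 terms at a time; column i is its own pattern.
Track A: 32, 32, 32, 32, 32, 32 (the constant sequence 32).
Track B: 25, 125, 625, 3125, 15625, 78125 (powers 5^2, 5^3, 5^4, …).
Track C: 1, 4, 9, 16, 25, 36 (consecutive squares n² from n = 1).
Track D: 28, 36, 45, 55, 66 (triangular numbers starting at T_7).
The 24th slot belongs to track D; its 6th term is 78.
Term 25 comes from track A (its 7th entry): 32.

78, 32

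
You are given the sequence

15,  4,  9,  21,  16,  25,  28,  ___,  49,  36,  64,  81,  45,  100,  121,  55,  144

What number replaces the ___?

36

Positions follow the repeating pattern ABB; grouping by letter gives 2 tracks.
Stream A: 15, 21, 28, 36, 45, 55 — the triangular numbers T_5, T_6, ….
Stream B: 4, 9, 16, 25, ?, 49, 64, 81, 100, 121, 144 — consecutive squares n² from n = 2.
Filling stream B at index 5 by its rule yields 36.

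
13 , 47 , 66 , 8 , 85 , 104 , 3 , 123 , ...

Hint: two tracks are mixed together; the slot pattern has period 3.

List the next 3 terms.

Positions follow the repeating pattern ABB; grouping by letter gives 2 tracks.
Subsequence A: 13, 8, 3 (subtracting 5 each time).
Subsequence B: 47, 66, 85, 104, 123 (adding 19 each time).
Position 9 → subsequence B, term 6 = 142.
Position 10 → subsequence A, term 4 = -2.
Position 11 → subsequence B, term 7 = 161.

142, -2, 161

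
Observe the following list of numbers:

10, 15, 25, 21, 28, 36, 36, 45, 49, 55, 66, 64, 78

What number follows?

Reading positions in blocks of 3 reveals the pattern AAB — 2 tracks woven together.
Stream A = 10, 15, 21, 28, 36, 45, 55, 66, 78: triangular numbers starting at T_4.
Stream B = 25, 36, 49, 64: the squares 5², 6², 7², ….
Position 14 falls in stream A as its term 10, giving 91.

91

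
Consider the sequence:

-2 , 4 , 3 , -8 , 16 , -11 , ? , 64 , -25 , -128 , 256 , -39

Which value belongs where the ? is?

Positions follow the repeating pattern AAB; grouping by letter gives 2 tracks.
Track A is -2, 4, -8, 16, ?, 64, -128, 256, which is geometric, ×-2 each step.
Track B is 3, -11, -25, -39, which is arithmetic with common difference −14.
So the missing entry in track A is -32.

-32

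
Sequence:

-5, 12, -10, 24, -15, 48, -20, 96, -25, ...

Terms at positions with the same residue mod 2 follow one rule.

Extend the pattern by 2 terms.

192, -30

Odd-indexed and even-indexed terms follow separate rules.
Track A: -5, -10, -15, -20, -25 (linear: a_n = −5·n).
Track B: 12, 24, 48, 96 (geometric, ×2 each step).
Position 10 → track B, term 5 = 192.
Position 11 → track A, term 6 = -30.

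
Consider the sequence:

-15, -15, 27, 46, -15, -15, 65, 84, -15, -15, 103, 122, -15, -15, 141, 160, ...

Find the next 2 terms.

-15, -15

Reading positions in blocks of 4 reveals the pattern AABB — 2 tracks woven together.
Stream A = -15, -15, -15, -15, -15, -15, -15, -15: constant -15.
Stream B = 27, 46, 65, 84, 103, 122, 141, 160: arithmetic, step +19.
Term 17 comes from stream A (its 9th entry): -15.
Position 18 falls in stream A as its term 10, giving -15.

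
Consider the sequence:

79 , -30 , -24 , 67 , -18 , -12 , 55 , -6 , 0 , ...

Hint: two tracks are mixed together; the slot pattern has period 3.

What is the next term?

Reading positions in blocks of 3 reveals the pattern ABB — 2 tracks woven together.
Subsequence A: 79, 67, 55 (subtracting 12 each time).
Subsequence B: -30, -24, -18, -12, -6, 0 (linear: a_n = -36 + 6·n).
The 10th slot belongs to subsequence A; its 4th term is 43.

43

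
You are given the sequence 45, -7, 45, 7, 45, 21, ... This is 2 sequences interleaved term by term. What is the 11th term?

45

The terms cycle through 2 interleaved subsequences.
Stream A is 45, 45, 45, which is constant 45.
Stream B is -7, 7, 21, which is arithmetic, step +14.
Position 11 falls in stream A as its term 6, giving 45.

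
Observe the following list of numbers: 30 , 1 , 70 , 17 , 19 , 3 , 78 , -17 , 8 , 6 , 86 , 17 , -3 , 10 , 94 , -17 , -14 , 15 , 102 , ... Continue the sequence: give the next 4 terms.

17, -25, 21, 110

Read the sequence 4 terms at a time; column i is its own pattern.
Track A: 30, 19, 8, -3, -14 — arithmetic, step −11.
Track B: 1, 3, 6, 10, 15 — triangular numbers n(n+1)/2 for n = 1, 2, ….
Track C: 70, 78, 86, 94, 102 — arithmetic, step +8.
Track D: 17, -17, 17, -17 — alternating ±17.
Position 20 falls in track D as its term 5, giving 17.
Term 21 comes from track A (its 6th entry): -25.
Position 22 falls in track B as its term 6, giving 21.
Position 23 → track C, term 6 = 110.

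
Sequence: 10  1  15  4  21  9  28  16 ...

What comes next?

36

Split by position mod 2 into 2 tracks.
Track A = 10, 15, 21, 28: triangular numbers n(n+1)/2 for n = 4, 5, ….
Track B = 1, 4, 9, 16: perfect squares starting at 1².
Term 9 comes from track A (its 5th entry): 36.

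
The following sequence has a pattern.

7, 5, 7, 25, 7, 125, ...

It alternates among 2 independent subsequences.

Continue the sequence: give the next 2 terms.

The terms cycle through 2 interleaved subsequences.
Stream A: 7, 7, 7 — the constant sequence 7.
Stream B: 5, 25, 125 — powers of 5.
The 7th slot belongs to stream A; its 4th term is 7.
Position 8 → stream B, term 4 = 625.

7, 625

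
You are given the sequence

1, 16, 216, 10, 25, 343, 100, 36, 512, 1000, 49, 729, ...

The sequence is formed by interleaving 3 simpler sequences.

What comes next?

Taking every 3rd term gives 3 separate tracks.
Track A = 1, 10, 100, 1000: powers of 10.
Track B = 16, 25, 36, 49: consecutive squares n² from n = 4.
Track C = 216, 343, 512, 729: the cubes 6³, 7³, 8³, ….
Position 13 → track A, term 5 = 10000.

10000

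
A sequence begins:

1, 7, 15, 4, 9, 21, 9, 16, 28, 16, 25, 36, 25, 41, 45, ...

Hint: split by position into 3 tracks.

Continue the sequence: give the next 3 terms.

Read the sequence 3 terms at a time; column i is its own pattern.
Track A: 1, 4, 9, 16, 25. The squares 1², 2², 3², ….
Track B: 7, 9, 16, 25, 41. A Fibonacci-like recurrence a_n = a_{n-1} + a_{n-2}.
Track C: 15, 21, 28, 36, 45. Triangular numbers n(n+1)/2 for n = 5, 6, ….
The 16th slot belongs to track A; its 6th term is 36.
The 17th slot belongs to track B; its 6th term is 66.
Position 18 → track C, term 6 = 55.

36, 66, 55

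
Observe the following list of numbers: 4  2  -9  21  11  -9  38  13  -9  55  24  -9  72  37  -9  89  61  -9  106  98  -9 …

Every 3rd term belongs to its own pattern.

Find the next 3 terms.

Split by position mod 3 into 3 tracks.
Subsequence A: 4, 21, 38, 55, 72, 89, 106 — arithmetic with common difference +17.
Subsequence B: 2, 11, 13, 24, 37, 61, 98 — Fibonacci-style (each term is the sum of the two before it).
Subsequence C: -9, -9, -9, -9, -9, -9, -9 — constant -9.
Position 22 falls in subsequence A as its term 8, giving 123.
Position 23 → subsequence B, term 8 = 159.
Position 24 falls in subsequence C as its term 8, giving -9.

123, 159, -9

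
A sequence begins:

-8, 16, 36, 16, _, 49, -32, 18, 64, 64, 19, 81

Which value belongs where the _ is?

17

Split by position mod 3: positions 1, 4, 7, … form one track, and each other residue class forms its own.
Track A is -8, 16, -32, 64, which is a geometric progression (common ratio -2).
Track B is 16, ?, 18, 19, which is adding 1 each time.
Track C is 36, 49, 64, 81, which is perfect squares starting at 6².
The gap is track B's term 2; the rule gives 17.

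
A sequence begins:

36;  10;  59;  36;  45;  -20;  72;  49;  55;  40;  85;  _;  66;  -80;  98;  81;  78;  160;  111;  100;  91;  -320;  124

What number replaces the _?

64

Split by position mod 4: positions 1, 5, 9, … form one track, and each other residue class forms its own.
Track A is 36, 45, 55, 66, 78, 91, which is triangular numbers n(n+1)/2 for n = 8, 9, ….
Track B is 10, -20, 40, -80, 160, -320, which is multiplying by -2 each time.
Track C is 59, 72, 85, 98, 111, 124, which is arithmetic, step +13.
Track D is 36, 49, ?, 81, 100, which is perfect squares starting at 6².
So the missing entry in track D is 64.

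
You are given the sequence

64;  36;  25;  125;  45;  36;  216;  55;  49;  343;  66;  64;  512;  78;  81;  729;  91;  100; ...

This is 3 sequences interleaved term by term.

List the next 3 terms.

Split by position mod 3 into 3 tracks.
Track A is 64, 125, 216, 343, 512, 729, which is consecutive cubes n³ from n = 4.
Track B is 36, 45, 55, 66, 78, 91, which is the triangular numbers T_8, T_9, ….
Track C is 25, 36, 49, 64, 81, 100, which is the squares 5², 6², 7², ….
Term 19 comes from track A (its 7th entry): 1000.
Position 20 → track B, term 7 = 105.
Position 21 falls in track C as its term 7, giving 121.

1000, 105, 121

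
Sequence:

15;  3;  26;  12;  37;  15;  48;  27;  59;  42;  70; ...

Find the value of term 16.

180

Odd-indexed and even-indexed terms follow separate rules.
Subsequence A is 15, 26, 37, 48, 59, 70, which is arithmetic with common difference +11.
Subsequence B is 3, 12, 15, 27, 42, which is each term equals the sum of the previous two.
Position 16 falls in subsequence B as its term 8, giving 180.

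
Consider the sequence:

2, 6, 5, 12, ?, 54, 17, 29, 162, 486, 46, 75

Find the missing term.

18

Reading positions in blocks of 4 reveals the pattern AABB — 2 tracks woven together.
Track A: 2, 6, ?, 54, 162, 486 — a geometric progression (common ratio 3).
Track B: 5, 12, 17, 29, 46, 75 — each term equals the sum of the previous two.
The gap is track A's term 3; the rule gives 18.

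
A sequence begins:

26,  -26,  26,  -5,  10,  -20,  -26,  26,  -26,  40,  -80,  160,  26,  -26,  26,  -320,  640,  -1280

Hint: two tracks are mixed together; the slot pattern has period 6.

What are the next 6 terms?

The slot pattern repeats as AAABBB (period 6), so there are 2 interleaved tracks.
Subsequence A = 26, -26, 26, -26, 26, -26, 26, -26, 26: alternating ±26.
Subsequence B = -5, 10, -20, 40, -80, 160, -320, 640, -1280: a geometric progression (common ratio -2).
Position 19 falls in subsequence A as its term 10, giving -26.
Term 20 comes from subsequence A (its 11th entry): 26.
Position 21 → subsequence A, term 12 = -26.
Position 22 → subsequence B, term 10 = 2560.
Position 23 falls in subsequence B as its term 11, giving -5120.
Term 24 comes from subsequence B (its 12th entry): 10240.

-26, 26, -26, 2560, -5120, 10240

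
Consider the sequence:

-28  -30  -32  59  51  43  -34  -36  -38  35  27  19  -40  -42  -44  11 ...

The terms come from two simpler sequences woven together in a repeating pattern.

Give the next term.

3

Positions follow the repeating pattern AAABBB; grouping by letter gives 2 tracks.
Stream A: -28, -30, -32, -34, -36, -38, -40, -42, -44. Arithmetic, step −2.
Stream B: 59, 51, 43, 35, 27, 19, 11. Arithmetic, step −8.
Term 17 comes from stream B (its 8th entry): 3.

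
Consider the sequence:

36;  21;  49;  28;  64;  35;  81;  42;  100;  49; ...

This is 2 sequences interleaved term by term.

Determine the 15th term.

Split by position mod 2 into 2 tracks.
Subsequence A is 36, 49, 64, 81, 100, which is consecutive squares n² from n = 6.
Subsequence B is 21, 28, 35, 42, 49, which is adding 7 each time.
Position 15 falls in subsequence A as its term 8, giving 169.

169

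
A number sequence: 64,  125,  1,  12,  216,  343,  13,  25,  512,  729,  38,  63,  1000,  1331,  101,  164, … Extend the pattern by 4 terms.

1728, 2197, 265, 429

Positions follow the repeating pattern AABB; grouping by letter gives 2 tracks.
Stream A is 64, 125, 216, 343, 512, 729, 1000, 1331, which is perfect cubes starting at 4³.
Stream B is 1, 12, 13, 25, 38, 63, 101, 164, which is a Fibonacci-like recurrence a_n = a_{n-1} + a_{n-2}.
Position 17 → stream A, term 9 = 1728.
Position 18 → stream A, term 10 = 2197.
Position 19 → stream B, term 9 = 265.
The 20th slot belongs to stream B; its 10th term is 429.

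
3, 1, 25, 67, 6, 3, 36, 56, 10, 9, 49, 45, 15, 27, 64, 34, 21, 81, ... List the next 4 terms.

81, 23, 28, 243

Split by position mod 4: positions 1, 5, 9, … form one track, and each other residue class forms its own.
Track A = 3, 6, 10, 15, 21: triangular numbers starting at T_2.
Track B = 1, 3, 9, 27, 81: successive powers of 3.
Track C = 25, 36, 49, 64: consecutive squares n² from n = 5.
Track D = 67, 56, 45, 34: arithmetic, step −11.
Position 19 falls in track C as its term 5, giving 81.
Position 20 falls in track D as its term 5, giving 23.
Position 21 → track A, term 6 = 28.
Term 22 comes from track B (its 6th entry): 243.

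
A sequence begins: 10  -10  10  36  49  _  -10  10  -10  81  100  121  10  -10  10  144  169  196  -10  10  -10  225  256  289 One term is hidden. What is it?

64

Positions follow the repeating pattern AAABBB; grouping by letter gives 2 tracks.
Track A: 10, -10, 10, -10, 10, -10, 10, -10, 10, -10, 10, -10 — oscillating between 10 and -10.
Track B: 36, 49, ?, 81, 100, 121, 144, 169, 196, 225, 256, 289 — perfect squares starting at 6².
Filling track B at index 3 by its rule yields 64.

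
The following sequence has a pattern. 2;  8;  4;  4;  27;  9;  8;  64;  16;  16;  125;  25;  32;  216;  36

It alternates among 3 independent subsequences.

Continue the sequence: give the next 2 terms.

64, 343

Split by position mod 3 into 3 tracks.
Track A: 2, 4, 8, 16, 32 (powers 2^1, 2^2, 2^3, …).
Track B: 8, 27, 64, 125, 216 (perfect cubes starting at 2³).
Track C: 4, 9, 16, 25, 36 (the squares 2², 3², 4², …).
Term 16 comes from track A (its 6th entry): 64.
The 17th slot belongs to track B; its 6th term is 343.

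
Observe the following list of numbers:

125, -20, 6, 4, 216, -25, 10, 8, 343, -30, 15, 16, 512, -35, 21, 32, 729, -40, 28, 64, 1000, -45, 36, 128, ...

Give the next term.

1331

The terms cycle through 4 interleaved subsequences.
Track A: 125, 216, 343, 512, 729, 1000 — consecutive cubes n³ from n = 5.
Track B: -20, -25, -30, -35, -40, -45 — arithmetic with common difference −5.
Track C: 6, 10, 15, 21, 28, 36 — the triangular numbers T_3, T_4, ….
Track D: 4, 8, 16, 32, 64, 128 — powers of 2.
Position 25 → track A, term 7 = 1331.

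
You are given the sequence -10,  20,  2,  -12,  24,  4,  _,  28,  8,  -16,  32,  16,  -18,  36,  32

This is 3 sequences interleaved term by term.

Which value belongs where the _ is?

-14

The terms cycle through 3 interleaved subsequences.
Stream A: -10, -12, ?, -16, -18 — arithmetic with common difference −2.
Stream B: 20, 24, 28, 32, 36 — adding 4 each time.
Stream C: 2, 4, 8, 16, 32 — a geometric progression (common ratio 2).
The gap is stream A's term 3; the rule gives -14.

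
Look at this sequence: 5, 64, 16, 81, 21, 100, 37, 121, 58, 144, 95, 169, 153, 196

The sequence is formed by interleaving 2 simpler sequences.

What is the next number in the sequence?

The terms cycle through 2 interleaved subsequences.
Subsequence A is 5, 16, 21, 37, 58, 95, 153, which is a Fibonacci-like recurrence a_n = a_{n-1} + a_{n-2}.
Subsequence B is 64, 81, 100, 121, 144, 169, 196, which is consecutive squares n² from n = 8.
Position 15 falls in subsequence A as its term 8, giving 248.

248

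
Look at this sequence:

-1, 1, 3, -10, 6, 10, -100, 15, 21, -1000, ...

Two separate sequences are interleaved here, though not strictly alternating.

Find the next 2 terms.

Reading positions in blocks of 3 reveals the pattern ABB — 2 tracks woven together.
Subsequence A: -1, -10, -100, -1000. Geometric with ratio 10.
Subsequence B: 1, 3, 6, 10, 15, 21. Triangular numbers n(n+1)/2 for n = 1, 2, ….
The 11th slot belongs to subsequence B; its 7th term is 28.
Term 12 comes from subsequence B (its 8th entry): 36.

28, 36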